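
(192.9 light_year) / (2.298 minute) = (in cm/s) 1.324e+18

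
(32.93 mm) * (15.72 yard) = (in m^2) 0.4733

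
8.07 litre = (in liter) 8.07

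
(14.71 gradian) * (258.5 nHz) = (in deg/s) 3.422e-06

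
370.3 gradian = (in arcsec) 1.2e+06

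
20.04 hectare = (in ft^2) 2.157e+06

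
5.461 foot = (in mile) 0.001034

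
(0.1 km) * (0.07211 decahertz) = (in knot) 140.2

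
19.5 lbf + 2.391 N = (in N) 89.13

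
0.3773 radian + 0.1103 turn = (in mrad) 1070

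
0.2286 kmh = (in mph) 0.142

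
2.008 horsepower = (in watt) 1497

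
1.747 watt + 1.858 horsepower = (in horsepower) 1.86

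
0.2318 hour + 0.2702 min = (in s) 850.7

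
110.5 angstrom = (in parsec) 3.581e-25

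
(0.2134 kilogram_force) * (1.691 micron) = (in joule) 3.539e-06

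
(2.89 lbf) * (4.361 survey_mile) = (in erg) 9.022e+11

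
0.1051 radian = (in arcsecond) 2.168e+04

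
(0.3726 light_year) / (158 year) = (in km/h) 2.547e+06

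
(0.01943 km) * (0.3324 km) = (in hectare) 0.6459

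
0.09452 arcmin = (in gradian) 0.00175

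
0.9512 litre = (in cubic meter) 0.0009512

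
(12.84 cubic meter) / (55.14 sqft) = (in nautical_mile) 0.001353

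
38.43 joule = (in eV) 2.399e+20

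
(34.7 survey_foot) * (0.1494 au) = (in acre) 5.841e+07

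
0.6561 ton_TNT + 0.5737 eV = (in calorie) 6.561e+08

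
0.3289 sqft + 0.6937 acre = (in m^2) 2807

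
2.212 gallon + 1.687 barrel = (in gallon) 73.07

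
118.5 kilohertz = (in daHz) 1.185e+04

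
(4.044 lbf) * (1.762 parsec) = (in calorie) 2.338e+17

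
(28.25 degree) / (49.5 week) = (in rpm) 1.573e-07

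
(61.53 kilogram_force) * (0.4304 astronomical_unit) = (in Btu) 3.682e+10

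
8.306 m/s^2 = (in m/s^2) 8.306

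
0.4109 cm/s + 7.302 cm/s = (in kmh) 0.2777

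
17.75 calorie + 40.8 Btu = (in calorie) 1.031e+04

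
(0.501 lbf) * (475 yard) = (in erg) 9.68e+09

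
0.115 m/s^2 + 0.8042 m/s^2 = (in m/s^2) 0.9192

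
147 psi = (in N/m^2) 1.014e+06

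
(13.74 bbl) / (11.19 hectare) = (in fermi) 1.952e+10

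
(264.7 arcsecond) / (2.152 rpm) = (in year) 1.806e-10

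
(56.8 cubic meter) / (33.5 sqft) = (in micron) 1.825e+07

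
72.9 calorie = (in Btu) 0.2891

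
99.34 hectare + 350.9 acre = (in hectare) 241.3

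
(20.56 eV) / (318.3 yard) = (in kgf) 1.154e-21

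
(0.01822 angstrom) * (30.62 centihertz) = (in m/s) 5.579e-13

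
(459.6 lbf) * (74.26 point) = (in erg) 5.356e+08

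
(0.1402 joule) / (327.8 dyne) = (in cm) 4277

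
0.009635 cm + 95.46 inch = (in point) 6873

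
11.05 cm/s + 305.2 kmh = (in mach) 0.2493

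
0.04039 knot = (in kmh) 0.0748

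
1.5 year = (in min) 7.884e+05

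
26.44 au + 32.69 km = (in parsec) 0.0001282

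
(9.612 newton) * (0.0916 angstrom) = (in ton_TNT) 2.104e-20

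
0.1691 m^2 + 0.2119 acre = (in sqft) 9232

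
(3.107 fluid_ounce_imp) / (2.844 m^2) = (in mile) 1.929e-08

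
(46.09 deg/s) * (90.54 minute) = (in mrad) 4.37e+06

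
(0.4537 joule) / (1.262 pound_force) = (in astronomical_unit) 5.403e-13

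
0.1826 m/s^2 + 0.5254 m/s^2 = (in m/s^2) 0.708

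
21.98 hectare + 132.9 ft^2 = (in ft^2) 2.366e+06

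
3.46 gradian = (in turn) 0.00865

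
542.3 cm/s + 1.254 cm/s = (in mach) 0.01596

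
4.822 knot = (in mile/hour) 5.549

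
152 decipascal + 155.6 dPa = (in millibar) 0.3076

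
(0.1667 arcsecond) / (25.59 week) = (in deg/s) 2.992e-12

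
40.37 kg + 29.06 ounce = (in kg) 41.19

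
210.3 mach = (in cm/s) 7.161e+06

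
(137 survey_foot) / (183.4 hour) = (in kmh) 0.0002277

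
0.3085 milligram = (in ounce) 1.088e-05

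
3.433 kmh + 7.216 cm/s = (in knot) 1.994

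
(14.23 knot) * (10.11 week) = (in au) 0.0002992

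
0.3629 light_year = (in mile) 2.133e+12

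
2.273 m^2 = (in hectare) 0.0002273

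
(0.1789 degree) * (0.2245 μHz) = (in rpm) 6.694e-09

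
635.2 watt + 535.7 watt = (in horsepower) 1.57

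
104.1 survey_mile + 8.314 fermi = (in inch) 6.596e+06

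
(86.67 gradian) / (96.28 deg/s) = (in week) 1.34e-06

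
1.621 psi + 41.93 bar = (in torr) 3.153e+04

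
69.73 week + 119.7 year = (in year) 121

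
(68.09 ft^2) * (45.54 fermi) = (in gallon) 7.61e-11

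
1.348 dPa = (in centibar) 0.0001348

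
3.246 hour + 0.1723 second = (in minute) 194.8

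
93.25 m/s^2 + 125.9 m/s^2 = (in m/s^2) 219.2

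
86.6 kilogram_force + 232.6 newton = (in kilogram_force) 110.3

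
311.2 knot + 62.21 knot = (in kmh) 691.6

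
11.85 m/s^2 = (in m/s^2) 11.85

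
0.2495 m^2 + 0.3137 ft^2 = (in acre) 6.885e-05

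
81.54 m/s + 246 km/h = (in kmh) 539.5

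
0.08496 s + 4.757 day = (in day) 4.757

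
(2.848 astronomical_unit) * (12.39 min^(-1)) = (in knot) 1.71e+11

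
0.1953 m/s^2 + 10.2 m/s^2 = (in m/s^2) 10.4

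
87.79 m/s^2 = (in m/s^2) 87.79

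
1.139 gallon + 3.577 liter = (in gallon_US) 2.084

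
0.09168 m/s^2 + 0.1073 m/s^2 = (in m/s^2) 0.199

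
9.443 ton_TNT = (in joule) 3.951e+10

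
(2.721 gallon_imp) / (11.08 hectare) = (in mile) 6.937e-11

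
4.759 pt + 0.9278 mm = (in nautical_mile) 1.407e-06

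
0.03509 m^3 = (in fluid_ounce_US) 1187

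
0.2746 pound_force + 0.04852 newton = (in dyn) 1.27e+05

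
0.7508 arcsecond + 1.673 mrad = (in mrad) 1.677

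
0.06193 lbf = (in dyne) 2.755e+04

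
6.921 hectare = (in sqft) 7.45e+05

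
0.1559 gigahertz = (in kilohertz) 1.559e+05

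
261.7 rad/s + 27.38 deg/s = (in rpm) 2504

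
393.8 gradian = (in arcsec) 1.276e+06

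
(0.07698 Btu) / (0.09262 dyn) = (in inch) 3.452e+09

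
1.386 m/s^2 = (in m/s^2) 1.386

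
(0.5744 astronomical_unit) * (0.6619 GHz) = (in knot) 1.106e+20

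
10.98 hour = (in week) 0.06536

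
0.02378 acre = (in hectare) 0.009623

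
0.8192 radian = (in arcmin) 2816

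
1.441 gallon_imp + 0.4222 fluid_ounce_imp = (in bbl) 0.04128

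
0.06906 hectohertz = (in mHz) 6906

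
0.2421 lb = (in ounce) 3.874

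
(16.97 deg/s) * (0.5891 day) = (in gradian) 9.597e+05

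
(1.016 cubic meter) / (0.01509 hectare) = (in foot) 0.02209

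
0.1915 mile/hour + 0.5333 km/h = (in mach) 0.0006865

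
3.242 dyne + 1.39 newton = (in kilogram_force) 0.1417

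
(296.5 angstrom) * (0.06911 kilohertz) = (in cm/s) 0.0002049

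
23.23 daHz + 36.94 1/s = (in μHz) 2.692e+08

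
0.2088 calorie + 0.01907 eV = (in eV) 5.453e+18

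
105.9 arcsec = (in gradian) 0.03269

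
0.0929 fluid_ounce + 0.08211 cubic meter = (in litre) 82.11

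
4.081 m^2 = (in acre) 0.001008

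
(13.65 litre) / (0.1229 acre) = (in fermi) 2.744e+10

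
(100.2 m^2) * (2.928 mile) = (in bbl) 2.97e+06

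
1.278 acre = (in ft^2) 5.567e+04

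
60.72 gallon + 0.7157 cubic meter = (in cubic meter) 0.9456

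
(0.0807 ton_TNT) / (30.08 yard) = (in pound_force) 2.76e+06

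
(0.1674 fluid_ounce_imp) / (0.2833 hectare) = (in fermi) 1.679e+06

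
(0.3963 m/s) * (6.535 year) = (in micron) 8.167e+13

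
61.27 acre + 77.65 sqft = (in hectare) 24.8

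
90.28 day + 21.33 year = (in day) 7876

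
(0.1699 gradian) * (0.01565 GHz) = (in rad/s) 4.177e+04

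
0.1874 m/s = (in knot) 0.3643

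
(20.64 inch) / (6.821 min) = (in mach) 3.762e-06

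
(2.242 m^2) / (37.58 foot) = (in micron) 1.957e+05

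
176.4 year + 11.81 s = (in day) 6.439e+04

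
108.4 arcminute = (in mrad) 31.53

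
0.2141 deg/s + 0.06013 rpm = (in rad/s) 0.01003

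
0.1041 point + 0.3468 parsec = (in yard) 1.17e+16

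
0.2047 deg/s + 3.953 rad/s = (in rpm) 37.78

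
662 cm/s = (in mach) 0.01944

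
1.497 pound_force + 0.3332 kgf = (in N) 9.927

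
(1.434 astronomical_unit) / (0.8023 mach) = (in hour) 2.181e+05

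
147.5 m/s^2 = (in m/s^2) 147.5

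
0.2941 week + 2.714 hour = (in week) 0.3103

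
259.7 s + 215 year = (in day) 7.848e+04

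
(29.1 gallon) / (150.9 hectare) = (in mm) 7.3e-05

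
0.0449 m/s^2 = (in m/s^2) 0.0449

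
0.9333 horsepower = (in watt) 696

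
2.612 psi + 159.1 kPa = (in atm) 1.748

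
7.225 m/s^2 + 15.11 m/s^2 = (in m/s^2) 22.34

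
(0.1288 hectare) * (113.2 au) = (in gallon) 5.762e+18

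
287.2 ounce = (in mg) 8.142e+06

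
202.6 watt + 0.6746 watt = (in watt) 203.3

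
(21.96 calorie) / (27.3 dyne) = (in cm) 3.366e+07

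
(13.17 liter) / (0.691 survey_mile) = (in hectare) 1.184e-09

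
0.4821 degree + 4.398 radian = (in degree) 252.5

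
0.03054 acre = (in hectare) 0.01236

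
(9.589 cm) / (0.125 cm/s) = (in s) 76.71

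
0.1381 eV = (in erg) 2.213e-13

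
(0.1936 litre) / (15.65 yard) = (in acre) 3.343e-09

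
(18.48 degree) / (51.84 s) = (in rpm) 0.05941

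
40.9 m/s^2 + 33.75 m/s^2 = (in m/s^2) 74.65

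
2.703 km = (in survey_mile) 1.68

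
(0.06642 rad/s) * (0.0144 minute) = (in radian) 0.05739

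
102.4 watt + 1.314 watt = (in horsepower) 0.1391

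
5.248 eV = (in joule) 8.408e-19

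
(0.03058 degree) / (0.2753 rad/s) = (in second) 0.001939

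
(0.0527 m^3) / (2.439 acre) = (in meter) 5.339e-06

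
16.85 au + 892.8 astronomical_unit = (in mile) 8.456e+10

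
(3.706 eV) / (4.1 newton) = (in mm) 1.448e-16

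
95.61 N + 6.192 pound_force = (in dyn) 1.232e+07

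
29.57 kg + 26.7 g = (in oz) 1044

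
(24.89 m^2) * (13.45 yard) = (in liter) 3.061e+05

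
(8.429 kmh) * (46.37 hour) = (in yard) 4.274e+05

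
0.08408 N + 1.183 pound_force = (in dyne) 5.346e+05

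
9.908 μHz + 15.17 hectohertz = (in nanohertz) 1.517e+12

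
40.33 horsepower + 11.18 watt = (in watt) 3.009e+04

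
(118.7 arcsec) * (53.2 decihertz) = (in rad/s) 0.003062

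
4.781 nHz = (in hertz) 4.781e-09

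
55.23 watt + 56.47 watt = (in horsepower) 0.1498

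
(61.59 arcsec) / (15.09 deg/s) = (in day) 1.312e-08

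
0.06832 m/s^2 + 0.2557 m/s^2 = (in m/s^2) 0.324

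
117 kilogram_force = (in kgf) 117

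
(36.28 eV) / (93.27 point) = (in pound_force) 3.971e-17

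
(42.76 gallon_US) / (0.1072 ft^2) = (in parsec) 5.267e-16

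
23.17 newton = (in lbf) 5.209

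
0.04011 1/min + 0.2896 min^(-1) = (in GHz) 5.495e-12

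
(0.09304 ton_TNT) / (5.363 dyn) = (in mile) 4.51e+09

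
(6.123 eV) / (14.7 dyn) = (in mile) 4.147e-18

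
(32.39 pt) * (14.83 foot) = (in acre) 1.276e-05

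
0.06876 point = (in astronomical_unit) 1.621e-16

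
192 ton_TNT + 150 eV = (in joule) 8.033e+11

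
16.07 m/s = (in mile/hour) 35.95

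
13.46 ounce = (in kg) 0.3816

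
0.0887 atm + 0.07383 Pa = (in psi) 1.304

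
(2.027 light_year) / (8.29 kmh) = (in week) 1.377e+10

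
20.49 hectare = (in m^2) 2.049e+05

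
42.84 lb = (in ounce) 685.4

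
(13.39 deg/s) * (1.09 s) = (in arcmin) 875.7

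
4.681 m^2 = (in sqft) 50.39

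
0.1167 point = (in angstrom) 4.117e+05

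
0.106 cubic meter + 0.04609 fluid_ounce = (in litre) 106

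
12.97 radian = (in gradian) 825.7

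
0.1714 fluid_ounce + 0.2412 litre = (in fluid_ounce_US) 8.327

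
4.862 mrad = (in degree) 0.2786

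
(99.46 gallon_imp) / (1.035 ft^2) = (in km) 0.004702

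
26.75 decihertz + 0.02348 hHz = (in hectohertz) 0.05023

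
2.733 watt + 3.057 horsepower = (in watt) 2282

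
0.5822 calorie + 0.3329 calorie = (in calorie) 0.9151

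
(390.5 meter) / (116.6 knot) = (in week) 1.076e-05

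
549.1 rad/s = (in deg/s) 3.146e+04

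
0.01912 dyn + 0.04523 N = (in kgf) 0.004612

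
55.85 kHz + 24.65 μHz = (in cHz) 5.585e+06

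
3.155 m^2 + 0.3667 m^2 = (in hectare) 0.0003522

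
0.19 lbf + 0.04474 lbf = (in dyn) 1.044e+05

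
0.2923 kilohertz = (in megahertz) 0.0002923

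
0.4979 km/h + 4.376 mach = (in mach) 4.376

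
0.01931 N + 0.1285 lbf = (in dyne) 5.909e+04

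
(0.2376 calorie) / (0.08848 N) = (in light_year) 1.188e-15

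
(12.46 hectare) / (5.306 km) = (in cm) 2348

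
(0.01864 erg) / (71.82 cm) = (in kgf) 2.647e-10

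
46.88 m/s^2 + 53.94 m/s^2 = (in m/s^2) 100.8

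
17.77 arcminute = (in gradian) 0.3291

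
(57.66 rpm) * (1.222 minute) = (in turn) 70.46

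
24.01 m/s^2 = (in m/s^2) 24.01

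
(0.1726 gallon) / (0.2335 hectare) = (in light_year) 2.958e-23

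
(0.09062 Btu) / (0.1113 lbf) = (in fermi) 1.931e+17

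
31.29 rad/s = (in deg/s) 1793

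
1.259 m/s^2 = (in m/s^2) 1.259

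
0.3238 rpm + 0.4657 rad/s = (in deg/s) 28.63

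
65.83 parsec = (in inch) 7.997e+19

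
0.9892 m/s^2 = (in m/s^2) 0.9892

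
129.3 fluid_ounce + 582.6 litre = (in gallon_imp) 129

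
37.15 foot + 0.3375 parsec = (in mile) 6.471e+12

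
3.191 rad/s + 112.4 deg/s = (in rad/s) 5.153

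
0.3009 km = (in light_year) 3.181e-14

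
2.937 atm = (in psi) 43.16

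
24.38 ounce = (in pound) 1.524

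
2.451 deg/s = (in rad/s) 0.04278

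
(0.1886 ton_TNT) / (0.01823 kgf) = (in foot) 1.448e+10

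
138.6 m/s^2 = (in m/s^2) 138.6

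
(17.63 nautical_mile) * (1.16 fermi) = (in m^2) 3.787e-11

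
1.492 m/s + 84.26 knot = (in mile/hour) 100.3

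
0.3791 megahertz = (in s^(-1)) 3.791e+05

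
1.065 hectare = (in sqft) 1.146e+05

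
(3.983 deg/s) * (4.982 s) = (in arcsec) 7.144e+04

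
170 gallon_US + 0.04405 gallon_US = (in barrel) 4.049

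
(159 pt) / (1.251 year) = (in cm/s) 1.422e-07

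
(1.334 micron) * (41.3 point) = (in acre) 4.803e-12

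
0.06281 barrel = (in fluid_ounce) 337.7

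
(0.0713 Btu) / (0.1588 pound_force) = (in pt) 3.019e+05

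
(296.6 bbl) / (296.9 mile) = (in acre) 2.439e-08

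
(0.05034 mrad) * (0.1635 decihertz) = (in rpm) 7.86e-06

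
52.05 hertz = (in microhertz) 5.205e+07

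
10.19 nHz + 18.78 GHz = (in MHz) 1.878e+04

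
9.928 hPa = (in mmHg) 7.447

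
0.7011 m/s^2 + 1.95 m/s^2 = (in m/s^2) 2.651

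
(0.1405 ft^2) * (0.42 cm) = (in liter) 0.05482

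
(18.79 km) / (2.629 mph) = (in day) 0.185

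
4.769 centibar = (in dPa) 4.769e+04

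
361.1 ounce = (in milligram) 1.024e+07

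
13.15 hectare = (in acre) 32.49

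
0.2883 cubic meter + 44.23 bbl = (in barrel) 46.04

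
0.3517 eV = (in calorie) 1.347e-20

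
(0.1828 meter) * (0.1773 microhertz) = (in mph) 7.25e-08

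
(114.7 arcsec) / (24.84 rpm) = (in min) 3.563e-06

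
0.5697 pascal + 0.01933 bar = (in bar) 0.01934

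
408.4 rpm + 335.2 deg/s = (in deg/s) 2786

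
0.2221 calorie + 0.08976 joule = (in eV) 6.36e+18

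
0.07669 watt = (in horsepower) 0.0001028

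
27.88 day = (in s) 2.409e+06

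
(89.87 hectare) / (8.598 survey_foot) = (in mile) 213.1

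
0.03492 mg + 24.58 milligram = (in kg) 2.461e-05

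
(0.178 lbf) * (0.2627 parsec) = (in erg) 6.418e+22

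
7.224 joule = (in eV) 4.509e+19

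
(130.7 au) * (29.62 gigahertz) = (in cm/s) 5.791e+25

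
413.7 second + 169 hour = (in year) 0.01931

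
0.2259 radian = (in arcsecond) 4.66e+04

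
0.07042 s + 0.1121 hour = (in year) 1.28e-05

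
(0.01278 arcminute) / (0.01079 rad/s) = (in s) 0.0003445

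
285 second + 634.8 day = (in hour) 1.524e+04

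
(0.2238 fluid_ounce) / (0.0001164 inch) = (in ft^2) 24.1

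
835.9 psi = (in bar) 57.63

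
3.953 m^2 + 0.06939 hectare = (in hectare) 0.06979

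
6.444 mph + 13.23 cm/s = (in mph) 6.74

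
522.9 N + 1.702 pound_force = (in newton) 530.5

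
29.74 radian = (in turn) 4.733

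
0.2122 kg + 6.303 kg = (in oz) 229.8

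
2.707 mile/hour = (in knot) 2.352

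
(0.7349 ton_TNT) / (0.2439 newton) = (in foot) 4.136e+10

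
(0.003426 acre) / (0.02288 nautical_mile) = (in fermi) 3.272e+14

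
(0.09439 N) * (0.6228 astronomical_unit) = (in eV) 5.489e+28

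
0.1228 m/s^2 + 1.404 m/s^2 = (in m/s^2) 1.527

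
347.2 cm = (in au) 2.321e-11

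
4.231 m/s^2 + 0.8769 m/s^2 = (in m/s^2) 5.108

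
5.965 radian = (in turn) 0.9494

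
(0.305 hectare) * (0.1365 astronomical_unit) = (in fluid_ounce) 2.106e+18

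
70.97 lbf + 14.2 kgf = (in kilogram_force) 46.39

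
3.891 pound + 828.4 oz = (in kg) 25.25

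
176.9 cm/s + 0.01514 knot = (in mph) 3.975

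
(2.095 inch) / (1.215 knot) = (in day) 9.853e-07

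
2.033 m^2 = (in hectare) 0.0002033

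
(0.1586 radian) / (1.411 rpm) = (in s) 1.073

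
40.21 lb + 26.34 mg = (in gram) 1.824e+04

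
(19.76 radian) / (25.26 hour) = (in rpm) 0.002075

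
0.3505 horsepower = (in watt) 261.4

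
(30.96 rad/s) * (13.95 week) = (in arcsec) 5.388e+13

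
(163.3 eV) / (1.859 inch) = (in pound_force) 1.246e-16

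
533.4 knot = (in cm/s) 2.744e+04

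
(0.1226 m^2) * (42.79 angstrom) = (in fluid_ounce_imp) 1.846e-05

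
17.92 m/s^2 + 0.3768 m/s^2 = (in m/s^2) 18.3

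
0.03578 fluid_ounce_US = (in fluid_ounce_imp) 0.03724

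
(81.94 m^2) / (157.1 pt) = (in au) 9.883e-09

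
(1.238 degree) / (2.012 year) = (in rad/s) 3.405e-10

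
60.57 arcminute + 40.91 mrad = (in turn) 0.009315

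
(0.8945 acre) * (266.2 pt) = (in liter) 3.399e+05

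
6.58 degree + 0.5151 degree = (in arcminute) 425.7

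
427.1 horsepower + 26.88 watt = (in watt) 3.185e+05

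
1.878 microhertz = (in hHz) 1.878e-08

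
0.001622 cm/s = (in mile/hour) 3.628e-05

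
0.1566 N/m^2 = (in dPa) 1.566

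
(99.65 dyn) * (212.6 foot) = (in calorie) 0.01543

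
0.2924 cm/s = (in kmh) 0.01053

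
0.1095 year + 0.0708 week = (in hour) 971.1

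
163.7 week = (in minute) 1.65e+06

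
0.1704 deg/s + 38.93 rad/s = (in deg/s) 2231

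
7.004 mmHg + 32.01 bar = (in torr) 2.402e+04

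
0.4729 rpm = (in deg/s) 2.837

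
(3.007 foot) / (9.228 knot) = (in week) 3.192e-07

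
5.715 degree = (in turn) 0.01588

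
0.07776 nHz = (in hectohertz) 7.776e-13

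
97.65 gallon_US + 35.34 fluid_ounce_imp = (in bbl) 2.331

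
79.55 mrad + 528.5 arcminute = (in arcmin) 802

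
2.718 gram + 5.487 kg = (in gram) 5490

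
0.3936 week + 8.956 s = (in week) 0.3936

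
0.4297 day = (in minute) 618.8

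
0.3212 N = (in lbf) 0.07221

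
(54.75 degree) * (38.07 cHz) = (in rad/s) 0.3638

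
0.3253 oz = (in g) 9.222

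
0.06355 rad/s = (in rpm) 0.6069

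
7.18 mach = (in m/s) 2445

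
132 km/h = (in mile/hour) 82.02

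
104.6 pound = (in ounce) 1674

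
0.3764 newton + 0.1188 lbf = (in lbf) 0.2034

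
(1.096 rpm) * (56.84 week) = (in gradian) 2.512e+08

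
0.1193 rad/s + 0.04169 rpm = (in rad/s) 0.1237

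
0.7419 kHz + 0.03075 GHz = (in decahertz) 3.075e+06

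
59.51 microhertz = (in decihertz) 0.0005951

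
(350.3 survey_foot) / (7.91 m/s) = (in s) 13.5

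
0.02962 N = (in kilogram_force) 0.00302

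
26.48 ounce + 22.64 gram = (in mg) 7.733e+05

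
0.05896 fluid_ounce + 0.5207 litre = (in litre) 0.5224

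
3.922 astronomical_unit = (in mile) 3.646e+08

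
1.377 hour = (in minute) 82.62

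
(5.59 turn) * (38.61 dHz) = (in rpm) 1295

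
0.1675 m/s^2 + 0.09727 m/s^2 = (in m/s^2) 0.2648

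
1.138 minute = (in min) 1.138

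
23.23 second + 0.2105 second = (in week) 3.876e-05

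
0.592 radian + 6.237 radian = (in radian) 6.829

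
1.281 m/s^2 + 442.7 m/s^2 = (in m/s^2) 444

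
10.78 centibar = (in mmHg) 80.86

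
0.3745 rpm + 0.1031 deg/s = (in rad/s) 0.04102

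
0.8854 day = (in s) 7.65e+04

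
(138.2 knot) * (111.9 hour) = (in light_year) 3.027e-09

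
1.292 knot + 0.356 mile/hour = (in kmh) 2.966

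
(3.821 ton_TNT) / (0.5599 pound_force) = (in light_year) 6.785e-07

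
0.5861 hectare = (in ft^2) 6.309e+04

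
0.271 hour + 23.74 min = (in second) 2400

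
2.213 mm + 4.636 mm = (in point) 19.41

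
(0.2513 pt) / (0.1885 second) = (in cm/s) 0.04703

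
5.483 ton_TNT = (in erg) 2.294e+17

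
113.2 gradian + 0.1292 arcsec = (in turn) 0.283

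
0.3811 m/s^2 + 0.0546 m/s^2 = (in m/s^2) 0.4357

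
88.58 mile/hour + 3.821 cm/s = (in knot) 77.05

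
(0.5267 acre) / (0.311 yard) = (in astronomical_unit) 5.01e-08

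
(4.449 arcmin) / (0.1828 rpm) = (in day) 7.825e-07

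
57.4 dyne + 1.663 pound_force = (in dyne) 7.398e+05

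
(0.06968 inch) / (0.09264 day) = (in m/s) 2.211e-07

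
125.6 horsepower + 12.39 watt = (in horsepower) 125.6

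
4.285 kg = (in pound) 9.447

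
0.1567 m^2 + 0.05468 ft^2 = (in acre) 3.998e-05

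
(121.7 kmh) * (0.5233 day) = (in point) 4.333e+09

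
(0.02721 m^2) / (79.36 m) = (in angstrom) 3.429e+06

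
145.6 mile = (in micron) 2.343e+11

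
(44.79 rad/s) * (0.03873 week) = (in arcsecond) 2.164e+11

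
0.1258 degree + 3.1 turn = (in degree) 1116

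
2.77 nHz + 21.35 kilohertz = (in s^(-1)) 2.135e+04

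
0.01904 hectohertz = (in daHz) 0.1904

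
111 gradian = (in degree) 99.9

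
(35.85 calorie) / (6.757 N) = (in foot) 72.83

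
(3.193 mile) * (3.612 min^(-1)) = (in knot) 601.3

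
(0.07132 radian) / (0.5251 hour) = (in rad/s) 3.773e-05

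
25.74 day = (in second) 2.224e+06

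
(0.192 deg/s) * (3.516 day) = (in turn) 162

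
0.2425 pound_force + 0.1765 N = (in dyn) 1.255e+05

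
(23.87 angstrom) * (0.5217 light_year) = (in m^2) 1.178e+07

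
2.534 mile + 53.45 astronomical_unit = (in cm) 7.996e+14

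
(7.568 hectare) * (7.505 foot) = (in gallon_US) 4.573e+07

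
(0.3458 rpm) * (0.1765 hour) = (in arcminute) 7.91e+04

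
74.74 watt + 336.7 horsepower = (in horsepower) 336.8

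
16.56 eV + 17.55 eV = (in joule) 5.465e-18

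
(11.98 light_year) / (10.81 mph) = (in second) 2.345e+16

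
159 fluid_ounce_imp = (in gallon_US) 1.193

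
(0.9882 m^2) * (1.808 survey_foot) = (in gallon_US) 143.9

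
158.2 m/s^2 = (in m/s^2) 158.2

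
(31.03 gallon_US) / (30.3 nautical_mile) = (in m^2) 2.093e-06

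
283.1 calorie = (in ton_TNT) 2.831e-07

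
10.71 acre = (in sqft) 4.665e+05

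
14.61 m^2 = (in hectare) 0.001461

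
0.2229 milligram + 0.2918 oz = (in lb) 0.01824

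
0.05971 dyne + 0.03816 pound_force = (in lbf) 0.03816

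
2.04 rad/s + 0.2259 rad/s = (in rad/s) 2.266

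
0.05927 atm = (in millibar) 60.06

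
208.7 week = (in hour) 3.506e+04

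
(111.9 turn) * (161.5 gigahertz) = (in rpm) 1.084e+15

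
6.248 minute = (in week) 0.0006198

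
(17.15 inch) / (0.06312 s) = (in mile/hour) 15.44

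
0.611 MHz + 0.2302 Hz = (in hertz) 6.11e+05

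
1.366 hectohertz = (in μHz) 1.366e+08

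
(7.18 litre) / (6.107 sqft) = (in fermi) 1.266e+13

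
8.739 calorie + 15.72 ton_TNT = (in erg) 6.577e+17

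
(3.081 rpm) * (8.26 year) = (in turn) 1.338e+07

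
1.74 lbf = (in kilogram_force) 0.7893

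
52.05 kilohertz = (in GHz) 5.205e-05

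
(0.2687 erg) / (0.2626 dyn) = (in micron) 1.023e+04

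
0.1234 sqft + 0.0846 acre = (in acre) 0.0846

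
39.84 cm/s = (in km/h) 1.434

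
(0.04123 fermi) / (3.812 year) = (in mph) 7.672e-25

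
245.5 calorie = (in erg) 1.027e+10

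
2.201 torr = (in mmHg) 2.201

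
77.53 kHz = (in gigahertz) 7.753e-05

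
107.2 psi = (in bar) 7.391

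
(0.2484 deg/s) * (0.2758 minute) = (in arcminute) 246.6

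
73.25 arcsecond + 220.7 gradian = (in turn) 0.5518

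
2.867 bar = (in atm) 2.83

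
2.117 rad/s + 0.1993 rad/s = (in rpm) 22.12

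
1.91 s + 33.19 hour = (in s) 1.195e+05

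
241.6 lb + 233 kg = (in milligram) 3.426e+08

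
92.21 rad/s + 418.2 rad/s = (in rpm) 4874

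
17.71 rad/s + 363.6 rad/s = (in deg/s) 2.185e+04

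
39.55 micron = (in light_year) 4.18e-21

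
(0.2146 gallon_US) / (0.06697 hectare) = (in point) 0.003438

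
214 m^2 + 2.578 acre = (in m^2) 1.065e+04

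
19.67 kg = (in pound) 43.36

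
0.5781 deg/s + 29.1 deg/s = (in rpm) 4.946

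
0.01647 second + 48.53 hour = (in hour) 48.53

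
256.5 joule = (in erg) 2.565e+09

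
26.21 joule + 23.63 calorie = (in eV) 7.807e+20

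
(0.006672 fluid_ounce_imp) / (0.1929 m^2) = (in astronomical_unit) 6.569e-18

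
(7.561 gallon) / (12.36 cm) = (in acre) 5.722e-05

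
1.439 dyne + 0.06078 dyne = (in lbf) 3.372e-06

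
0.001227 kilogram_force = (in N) 0.01203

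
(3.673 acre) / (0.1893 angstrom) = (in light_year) 0.083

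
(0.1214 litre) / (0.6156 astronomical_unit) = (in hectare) 1.318e-19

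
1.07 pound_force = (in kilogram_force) 0.4853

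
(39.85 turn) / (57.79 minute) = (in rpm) 0.6896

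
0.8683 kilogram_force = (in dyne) 8.515e+05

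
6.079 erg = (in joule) 6.079e-07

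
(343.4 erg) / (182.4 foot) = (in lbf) 1.389e-07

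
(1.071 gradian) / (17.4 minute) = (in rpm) 0.0001539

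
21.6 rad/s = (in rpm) 206.3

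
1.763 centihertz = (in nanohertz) 1.763e+07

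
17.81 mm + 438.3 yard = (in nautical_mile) 0.2164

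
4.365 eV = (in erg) 6.994e-12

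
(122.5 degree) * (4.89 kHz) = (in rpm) 9.984e+04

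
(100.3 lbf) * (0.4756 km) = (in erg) 2.122e+12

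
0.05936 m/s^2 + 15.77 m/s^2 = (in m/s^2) 15.83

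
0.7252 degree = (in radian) 0.01266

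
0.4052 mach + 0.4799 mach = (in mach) 0.8851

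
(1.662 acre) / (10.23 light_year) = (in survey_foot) 2.28e-13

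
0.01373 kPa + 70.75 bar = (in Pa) 7.075e+06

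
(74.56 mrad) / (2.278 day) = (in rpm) 3.618e-06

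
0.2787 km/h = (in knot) 0.1505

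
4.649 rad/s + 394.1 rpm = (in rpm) 438.5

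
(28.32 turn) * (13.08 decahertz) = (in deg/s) 1.334e+06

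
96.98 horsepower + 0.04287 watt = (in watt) 7.232e+04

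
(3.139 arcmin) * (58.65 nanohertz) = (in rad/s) 5.355e-11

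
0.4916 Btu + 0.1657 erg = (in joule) 518.7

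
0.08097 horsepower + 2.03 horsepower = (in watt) 1574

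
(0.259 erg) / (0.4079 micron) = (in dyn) 6350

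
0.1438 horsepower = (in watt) 107.2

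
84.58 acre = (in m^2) 3.423e+05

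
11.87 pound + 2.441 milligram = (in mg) 5.384e+06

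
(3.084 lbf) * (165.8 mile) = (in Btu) 3469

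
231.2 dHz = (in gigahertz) 2.312e-08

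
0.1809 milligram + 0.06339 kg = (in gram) 63.39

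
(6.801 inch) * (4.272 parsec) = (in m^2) 2.277e+16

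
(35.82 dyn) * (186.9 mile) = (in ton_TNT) 2.575e-08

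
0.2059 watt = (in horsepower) 0.0002761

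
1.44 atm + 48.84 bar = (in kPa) 5030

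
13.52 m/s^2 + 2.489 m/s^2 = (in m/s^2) 16.01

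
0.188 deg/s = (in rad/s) 0.003281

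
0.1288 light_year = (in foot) 3.998e+15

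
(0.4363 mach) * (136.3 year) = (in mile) 3.968e+08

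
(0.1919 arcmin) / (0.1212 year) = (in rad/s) 1.46e-11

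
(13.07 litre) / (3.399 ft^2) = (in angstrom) 4.139e+08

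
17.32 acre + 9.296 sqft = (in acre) 17.32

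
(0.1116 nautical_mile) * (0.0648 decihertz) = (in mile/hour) 2.996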